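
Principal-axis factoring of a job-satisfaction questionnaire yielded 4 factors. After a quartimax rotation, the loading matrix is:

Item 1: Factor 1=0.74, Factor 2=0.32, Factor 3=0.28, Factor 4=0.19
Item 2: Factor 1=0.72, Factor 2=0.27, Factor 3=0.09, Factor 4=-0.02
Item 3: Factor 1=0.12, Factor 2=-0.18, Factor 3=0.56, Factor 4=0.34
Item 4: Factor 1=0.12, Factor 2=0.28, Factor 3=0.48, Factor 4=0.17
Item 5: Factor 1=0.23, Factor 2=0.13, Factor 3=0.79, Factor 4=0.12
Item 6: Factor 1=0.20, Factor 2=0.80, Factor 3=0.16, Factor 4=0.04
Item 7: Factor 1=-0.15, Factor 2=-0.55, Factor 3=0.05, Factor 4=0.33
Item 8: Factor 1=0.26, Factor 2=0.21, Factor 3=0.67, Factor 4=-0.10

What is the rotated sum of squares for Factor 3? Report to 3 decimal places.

SS loadings for Factor 3 = 0.28² + 0.09² + 0.56² + 0.48² + 0.79² + 0.16² + 0.05² + 0.67² = 0.0784 + 0.0081 + 0.3136 + 0.2304 + 0.6241 + 0.0256 + 0.0025 + 0.4489 = 1.7316

1.732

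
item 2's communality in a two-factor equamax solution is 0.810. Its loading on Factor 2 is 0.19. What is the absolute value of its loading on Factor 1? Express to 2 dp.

Under orthogonal rotation h² = Σλ², so λ_Factor 1² = h² − (0.0361) = 0.810 − 0.0361 = 0.7739.
|λ| = √0.7739 = 0.8797.

0.88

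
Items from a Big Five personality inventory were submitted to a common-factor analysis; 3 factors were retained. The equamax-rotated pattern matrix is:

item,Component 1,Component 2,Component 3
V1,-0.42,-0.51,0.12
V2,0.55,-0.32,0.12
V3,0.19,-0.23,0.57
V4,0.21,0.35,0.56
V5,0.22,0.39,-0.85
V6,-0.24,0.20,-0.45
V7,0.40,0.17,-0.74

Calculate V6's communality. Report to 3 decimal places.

h² = (-0.24)² + 0.20² + (-0.45)² = 0.0576 + 0.0400 + 0.2025 = 0.3001

0.300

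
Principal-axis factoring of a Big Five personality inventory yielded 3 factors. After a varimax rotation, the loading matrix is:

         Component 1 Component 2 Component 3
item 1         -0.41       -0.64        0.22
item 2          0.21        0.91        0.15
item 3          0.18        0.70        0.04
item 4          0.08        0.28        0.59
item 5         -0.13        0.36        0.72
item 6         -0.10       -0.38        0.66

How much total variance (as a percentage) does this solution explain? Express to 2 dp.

62.21%

SS loadings by factor: 0.2779, 2.0801, 1.3746; total = 3.7326.
Total variance with 6 standardized items is 6, so the solution explains 3.7326/6 = 0.6221 = 62.21%.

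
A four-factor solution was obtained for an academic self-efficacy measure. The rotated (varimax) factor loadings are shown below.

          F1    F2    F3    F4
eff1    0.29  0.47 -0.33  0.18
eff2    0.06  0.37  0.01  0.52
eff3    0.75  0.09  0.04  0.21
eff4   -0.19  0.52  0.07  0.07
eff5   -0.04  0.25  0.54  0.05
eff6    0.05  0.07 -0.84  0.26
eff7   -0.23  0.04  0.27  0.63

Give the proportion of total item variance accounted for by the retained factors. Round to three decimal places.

0.493

SS loadings by factor: 0.7433, 0.7053, 1.1856, 0.8188; total = 3.4530.
Total variance with 7 standardized items is 7, so the solution explains 3.4530/7 = 0.4933.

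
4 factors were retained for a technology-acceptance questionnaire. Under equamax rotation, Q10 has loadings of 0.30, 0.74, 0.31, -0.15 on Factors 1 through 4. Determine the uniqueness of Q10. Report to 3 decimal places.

h² = 0.30² + 0.74² + 0.31² + (-0.15)² = 0.0900 + 0.5476 + 0.0961 + 0.0225 = 0.7562
Uniqueness u² = 1 − h² = 1 − 0.7562 = 0.2438

0.244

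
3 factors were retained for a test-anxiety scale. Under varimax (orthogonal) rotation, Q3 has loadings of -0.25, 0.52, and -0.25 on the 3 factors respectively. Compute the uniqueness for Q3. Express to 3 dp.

0.605

h² = (-0.25)² + 0.52² + (-0.25)² = 0.0625 + 0.2704 + 0.0625 = 0.3954
Uniqueness u² = 1 − h² = 1 − 0.3954 = 0.6046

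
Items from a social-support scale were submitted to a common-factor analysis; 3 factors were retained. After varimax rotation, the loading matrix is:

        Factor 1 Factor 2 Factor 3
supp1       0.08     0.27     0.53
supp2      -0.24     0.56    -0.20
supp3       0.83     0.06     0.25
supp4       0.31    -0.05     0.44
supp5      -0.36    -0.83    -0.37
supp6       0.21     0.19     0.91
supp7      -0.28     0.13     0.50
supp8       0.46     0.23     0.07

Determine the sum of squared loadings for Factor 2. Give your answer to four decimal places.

1.1874

SS loadings for Factor 2 = 0.27² + 0.56² + 0.06² + (-0.05)² + (-0.83)² + 0.19² + 0.13² + 0.23² = 0.0729 + 0.3136 + 0.0036 + 0.0025 + 0.6889 + 0.0361 + 0.0169 + 0.0529 = 1.1874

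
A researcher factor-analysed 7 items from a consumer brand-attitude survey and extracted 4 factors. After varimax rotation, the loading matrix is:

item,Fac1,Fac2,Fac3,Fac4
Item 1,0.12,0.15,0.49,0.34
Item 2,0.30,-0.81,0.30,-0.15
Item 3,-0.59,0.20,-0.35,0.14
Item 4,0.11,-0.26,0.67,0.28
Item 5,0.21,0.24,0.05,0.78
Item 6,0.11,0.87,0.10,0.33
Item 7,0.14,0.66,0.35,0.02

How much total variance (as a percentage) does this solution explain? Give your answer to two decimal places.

65.24%

SS loadings by factor: 0.5404, 2.0363, 1.0365, 0.9538; total = 4.5670.
Total variance with 7 standardized items is 7, so the solution explains 4.5670/7 = 0.6524 = 65.24%.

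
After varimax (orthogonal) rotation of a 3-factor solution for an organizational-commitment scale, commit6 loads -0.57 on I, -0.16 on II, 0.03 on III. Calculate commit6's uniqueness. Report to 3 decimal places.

0.649

h² = (-0.57)² + (-0.16)² + 0.03² = 0.3249 + 0.0256 + 0.0009 = 0.3514
Uniqueness u² = 1 − h² = 1 − 0.3514 = 0.6486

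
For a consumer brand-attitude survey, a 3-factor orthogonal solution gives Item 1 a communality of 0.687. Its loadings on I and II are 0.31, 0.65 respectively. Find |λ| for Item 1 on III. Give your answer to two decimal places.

0.41

Under orthogonal rotation h² = Σλ², so λ_III² = h² − (0.5186) = 0.687 − 0.5186 = 0.1684.
|λ| = √0.1684 = 0.4104.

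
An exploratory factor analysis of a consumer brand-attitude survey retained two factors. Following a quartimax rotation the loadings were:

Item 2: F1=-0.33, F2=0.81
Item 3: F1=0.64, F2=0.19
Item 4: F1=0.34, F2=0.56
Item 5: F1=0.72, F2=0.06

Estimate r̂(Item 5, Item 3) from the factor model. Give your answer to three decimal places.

0.472

r̂ = Σ λ_i·λ_j across factors = (0.72)(0.64) + (0.06)(0.19)
  = +0.4608 +0.0114 = 0.4722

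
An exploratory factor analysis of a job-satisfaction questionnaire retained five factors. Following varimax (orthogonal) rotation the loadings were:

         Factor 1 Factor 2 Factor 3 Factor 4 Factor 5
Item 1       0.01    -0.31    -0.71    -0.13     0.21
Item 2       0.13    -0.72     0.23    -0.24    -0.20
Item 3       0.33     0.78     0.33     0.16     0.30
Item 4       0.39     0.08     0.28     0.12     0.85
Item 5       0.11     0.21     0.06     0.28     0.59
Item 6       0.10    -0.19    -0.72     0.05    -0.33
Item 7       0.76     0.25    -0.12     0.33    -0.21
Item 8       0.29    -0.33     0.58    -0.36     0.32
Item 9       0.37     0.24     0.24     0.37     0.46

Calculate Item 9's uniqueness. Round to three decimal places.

0.399

h² = 0.37² + 0.24² + 0.24² + 0.37² + 0.46² = 0.1369 + 0.0576 + 0.0576 + 0.1369 + 0.2116 = 0.6006
Uniqueness u² = 1 − h² = 1 − 0.6006 = 0.3994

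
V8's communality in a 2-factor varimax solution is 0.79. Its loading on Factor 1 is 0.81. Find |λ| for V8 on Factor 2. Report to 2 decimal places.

Under orthogonal rotation h² = Σλ², so λ_Factor 2² = h² − (0.6561) = 0.79 − 0.6561 = 0.1339.
|λ| = √0.1339 = 0.3659.

0.37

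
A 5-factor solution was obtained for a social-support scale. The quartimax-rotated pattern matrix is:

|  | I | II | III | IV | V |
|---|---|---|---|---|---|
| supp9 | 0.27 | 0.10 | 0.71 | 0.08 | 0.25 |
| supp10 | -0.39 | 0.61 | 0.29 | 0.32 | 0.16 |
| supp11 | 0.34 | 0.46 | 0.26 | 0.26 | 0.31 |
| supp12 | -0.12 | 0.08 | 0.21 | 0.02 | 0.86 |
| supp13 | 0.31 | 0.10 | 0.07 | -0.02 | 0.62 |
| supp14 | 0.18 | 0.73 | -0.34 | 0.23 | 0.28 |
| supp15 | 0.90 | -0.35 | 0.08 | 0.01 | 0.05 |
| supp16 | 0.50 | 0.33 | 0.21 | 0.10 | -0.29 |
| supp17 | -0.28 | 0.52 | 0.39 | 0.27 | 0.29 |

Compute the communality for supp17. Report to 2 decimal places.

0.66

h² = (-0.28)² + 0.52² + 0.39² + 0.27² + 0.29² = 0.0784 + 0.2704 + 0.1521 + 0.0729 + 0.0841 = 0.6579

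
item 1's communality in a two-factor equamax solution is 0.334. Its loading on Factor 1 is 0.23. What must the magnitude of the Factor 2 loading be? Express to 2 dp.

Under orthogonal rotation h² = Σλ², so λ_Factor 2² = h² − (0.0529) = 0.334 − 0.0529 = 0.2811.
|λ| = √0.2811 = 0.5302.

0.53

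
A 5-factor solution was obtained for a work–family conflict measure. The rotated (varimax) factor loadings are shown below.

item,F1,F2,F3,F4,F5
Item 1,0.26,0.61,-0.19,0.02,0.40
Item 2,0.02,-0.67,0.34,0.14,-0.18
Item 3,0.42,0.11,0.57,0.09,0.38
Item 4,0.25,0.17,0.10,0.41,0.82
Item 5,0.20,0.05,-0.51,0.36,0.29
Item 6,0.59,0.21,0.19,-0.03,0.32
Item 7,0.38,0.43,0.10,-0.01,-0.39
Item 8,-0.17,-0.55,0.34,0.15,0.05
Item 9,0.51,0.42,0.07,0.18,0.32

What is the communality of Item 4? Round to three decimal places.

h² = 0.25² + 0.17² + 0.10² + 0.41² + 0.82² = 0.0625 + 0.0289 + 0.0100 + 0.1681 + 0.6724 = 0.9419

0.942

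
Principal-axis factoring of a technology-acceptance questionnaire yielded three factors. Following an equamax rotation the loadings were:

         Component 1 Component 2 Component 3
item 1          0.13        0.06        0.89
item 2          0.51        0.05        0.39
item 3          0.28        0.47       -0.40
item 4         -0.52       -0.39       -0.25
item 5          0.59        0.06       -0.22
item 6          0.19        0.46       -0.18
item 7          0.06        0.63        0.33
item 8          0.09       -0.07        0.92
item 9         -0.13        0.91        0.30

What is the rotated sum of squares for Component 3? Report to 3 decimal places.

SS loadings for Component 3 = 0.89² + 0.39² + (-0.40)² + (-0.25)² + (-0.22)² + (-0.18)² + 0.33² + 0.92² + 0.30² = 0.7921 + 0.1521 + 0.1600 + 0.0625 + 0.0484 + 0.0324 + 0.1089 + 0.8464 + 0.0900 = 2.2928

2.293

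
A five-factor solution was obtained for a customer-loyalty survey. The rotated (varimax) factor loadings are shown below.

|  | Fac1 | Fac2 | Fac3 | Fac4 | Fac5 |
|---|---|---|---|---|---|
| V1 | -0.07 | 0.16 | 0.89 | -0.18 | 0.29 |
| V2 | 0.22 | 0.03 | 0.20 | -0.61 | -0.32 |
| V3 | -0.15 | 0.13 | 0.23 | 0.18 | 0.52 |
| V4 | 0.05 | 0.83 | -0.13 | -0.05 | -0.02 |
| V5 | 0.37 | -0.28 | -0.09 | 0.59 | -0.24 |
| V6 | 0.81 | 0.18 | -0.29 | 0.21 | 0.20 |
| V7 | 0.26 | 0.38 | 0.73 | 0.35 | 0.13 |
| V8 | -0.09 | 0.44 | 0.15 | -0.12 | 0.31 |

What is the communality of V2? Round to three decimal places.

h² = 0.22² + 0.03² + 0.20² + (-0.61)² + (-0.32)² = 0.0484 + 0.0009 + 0.0400 + 0.3721 + 0.1024 = 0.5638

0.564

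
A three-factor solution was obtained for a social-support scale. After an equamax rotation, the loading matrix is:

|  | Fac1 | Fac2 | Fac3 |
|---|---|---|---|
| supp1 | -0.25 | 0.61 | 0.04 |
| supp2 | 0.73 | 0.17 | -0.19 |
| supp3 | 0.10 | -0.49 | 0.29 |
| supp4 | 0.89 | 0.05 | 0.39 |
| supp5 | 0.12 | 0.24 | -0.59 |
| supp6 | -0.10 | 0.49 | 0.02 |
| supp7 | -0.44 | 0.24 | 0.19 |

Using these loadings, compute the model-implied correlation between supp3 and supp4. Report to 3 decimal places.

0.178

r̂ = Σ λ_i·λ_j across factors = (0.10)(0.89) + (-0.49)(0.05) + (0.29)(0.39)
  = +0.0890 -0.0245 +0.1131 = 0.1776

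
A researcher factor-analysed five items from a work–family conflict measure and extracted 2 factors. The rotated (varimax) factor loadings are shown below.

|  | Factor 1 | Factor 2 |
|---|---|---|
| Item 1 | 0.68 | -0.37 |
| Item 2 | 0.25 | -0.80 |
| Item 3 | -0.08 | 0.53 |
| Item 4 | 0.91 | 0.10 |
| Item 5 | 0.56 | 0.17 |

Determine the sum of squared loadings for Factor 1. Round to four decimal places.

1.6730

SS loadings for Factor 1 = 0.68² + 0.25² + (-0.08)² + 0.91² + 0.56² = 0.4624 + 0.0625 + 0.0064 + 0.8281 + 0.3136 = 1.6730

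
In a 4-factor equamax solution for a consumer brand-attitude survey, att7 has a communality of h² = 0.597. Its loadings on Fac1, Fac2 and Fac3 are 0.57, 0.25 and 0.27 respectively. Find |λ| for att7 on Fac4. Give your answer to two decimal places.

Under orthogonal rotation h² = Σλ², so λ_Fac4² = h² − (0.4603) = 0.597 − 0.4603 = 0.1367.
|λ| = √0.1367 = 0.3697.

0.37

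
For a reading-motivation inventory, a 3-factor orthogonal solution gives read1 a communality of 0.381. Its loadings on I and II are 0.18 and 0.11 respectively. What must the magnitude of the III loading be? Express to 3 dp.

Under orthogonal rotation h² = Σλ², so λ_III² = h² − (0.0445) = 0.381 − 0.0445 = 0.3365.
|λ| = √0.3365 = 0.5801.

0.580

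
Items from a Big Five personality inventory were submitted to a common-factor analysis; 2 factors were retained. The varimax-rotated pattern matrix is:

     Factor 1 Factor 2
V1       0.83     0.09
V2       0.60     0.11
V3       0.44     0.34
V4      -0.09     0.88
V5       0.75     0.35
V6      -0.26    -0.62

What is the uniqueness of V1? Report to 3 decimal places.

h² = 0.83² + 0.09² = 0.6889 + 0.0081 = 0.6970
Uniqueness u² = 1 − h² = 1 − 0.6970 = 0.3030

0.303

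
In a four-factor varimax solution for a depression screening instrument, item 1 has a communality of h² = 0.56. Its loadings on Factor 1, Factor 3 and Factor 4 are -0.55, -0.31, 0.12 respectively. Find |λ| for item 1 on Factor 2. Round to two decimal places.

0.38

Under orthogonal rotation h² = Σλ², so λ_Factor 2² = h² − (0.4130) = 0.56 − 0.4130 = 0.1470.
|λ| = √0.1470 = 0.3834.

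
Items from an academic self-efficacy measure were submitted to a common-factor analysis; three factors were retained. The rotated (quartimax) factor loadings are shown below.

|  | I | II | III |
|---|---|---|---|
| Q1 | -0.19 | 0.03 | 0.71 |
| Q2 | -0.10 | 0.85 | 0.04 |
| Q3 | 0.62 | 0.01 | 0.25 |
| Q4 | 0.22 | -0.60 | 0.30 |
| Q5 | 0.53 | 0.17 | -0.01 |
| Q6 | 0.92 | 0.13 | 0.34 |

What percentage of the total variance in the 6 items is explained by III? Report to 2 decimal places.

SS loadings for III = 0.71² + 0.04² + 0.25² + 0.30² + (-0.01)² + 0.34² = 0.7739
With 6 standardized items, total variance = 6. Proportion = 0.7739/6 = 0.1290 → 12.90%.

12.90%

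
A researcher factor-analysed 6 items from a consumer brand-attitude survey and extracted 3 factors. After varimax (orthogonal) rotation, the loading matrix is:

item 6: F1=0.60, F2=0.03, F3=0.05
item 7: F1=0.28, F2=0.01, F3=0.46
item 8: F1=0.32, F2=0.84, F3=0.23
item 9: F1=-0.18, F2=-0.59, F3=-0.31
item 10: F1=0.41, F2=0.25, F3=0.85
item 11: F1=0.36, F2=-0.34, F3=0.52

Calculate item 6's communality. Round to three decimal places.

h² = 0.60² + 0.03² + 0.05² = 0.3600 + 0.0009 + 0.0025 = 0.3634

0.363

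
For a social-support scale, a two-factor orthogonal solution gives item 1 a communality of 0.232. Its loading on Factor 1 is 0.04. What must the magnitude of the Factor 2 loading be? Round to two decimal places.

0.48

Under orthogonal rotation h² = Σλ², so λ_Factor 2² = h² − (0.0016) = 0.232 − 0.0016 = 0.2304.
|λ| = √0.2304 = 0.4800.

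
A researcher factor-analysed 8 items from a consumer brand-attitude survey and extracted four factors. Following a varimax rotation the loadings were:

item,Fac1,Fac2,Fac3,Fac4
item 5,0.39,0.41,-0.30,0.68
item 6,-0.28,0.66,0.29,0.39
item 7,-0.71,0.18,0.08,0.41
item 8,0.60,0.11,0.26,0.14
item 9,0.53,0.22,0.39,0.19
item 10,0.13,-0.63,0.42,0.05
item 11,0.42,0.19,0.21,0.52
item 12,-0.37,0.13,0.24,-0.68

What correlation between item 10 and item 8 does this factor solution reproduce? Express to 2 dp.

0.12

r̂ = Σ λ_i·λ_j across factors = (0.13)(0.60) + (-0.63)(0.11) + (0.42)(0.26) + (0.05)(0.14)
  = +0.0780 -0.0693 +0.1092 +0.0070 = 0.1249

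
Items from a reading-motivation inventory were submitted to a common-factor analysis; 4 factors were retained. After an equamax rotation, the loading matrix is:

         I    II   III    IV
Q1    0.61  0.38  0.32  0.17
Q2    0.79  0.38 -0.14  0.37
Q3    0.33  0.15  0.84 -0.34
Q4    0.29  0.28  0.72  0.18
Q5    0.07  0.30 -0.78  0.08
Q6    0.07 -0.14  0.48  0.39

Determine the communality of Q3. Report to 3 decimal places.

h² = 0.33² + 0.15² + 0.84² + (-0.34)² = 0.1089 + 0.0225 + 0.7056 + 0.1156 = 0.9526

0.953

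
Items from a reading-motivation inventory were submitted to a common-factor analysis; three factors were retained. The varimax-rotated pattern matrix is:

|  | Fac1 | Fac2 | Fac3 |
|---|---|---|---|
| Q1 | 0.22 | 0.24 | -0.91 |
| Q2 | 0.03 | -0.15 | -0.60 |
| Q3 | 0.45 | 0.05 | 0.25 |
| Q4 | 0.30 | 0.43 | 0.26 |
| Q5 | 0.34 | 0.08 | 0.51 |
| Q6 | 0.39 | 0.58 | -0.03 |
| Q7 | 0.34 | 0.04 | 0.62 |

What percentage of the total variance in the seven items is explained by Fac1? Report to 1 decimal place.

10.4%

SS loadings for Fac1 = 0.22² + 0.03² + 0.45² + 0.30² + 0.34² + 0.39² + 0.34² = 0.7251
With 7 standardized items, total variance = 7. Proportion = 0.7251/7 = 0.1036 → 10.36%.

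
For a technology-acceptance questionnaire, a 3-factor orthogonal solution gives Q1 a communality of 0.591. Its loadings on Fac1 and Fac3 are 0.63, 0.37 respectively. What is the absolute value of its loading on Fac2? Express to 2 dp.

0.24

Under orthogonal rotation h² = Σλ², so λ_Fac2² = h² − (0.5338) = 0.591 − 0.5338 = 0.0572.
|λ| = √0.0572 = 0.2392.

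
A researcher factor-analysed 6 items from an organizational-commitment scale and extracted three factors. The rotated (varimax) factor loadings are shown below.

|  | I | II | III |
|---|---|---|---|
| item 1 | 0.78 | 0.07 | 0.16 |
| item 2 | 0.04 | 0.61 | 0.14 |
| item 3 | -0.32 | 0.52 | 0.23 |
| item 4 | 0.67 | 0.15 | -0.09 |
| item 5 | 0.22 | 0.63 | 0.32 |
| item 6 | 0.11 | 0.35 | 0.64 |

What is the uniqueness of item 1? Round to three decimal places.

h² = 0.78² + 0.07² + 0.16² = 0.6084 + 0.0049 + 0.0256 = 0.6389
Uniqueness u² = 1 − h² = 1 − 0.6389 = 0.3611

0.361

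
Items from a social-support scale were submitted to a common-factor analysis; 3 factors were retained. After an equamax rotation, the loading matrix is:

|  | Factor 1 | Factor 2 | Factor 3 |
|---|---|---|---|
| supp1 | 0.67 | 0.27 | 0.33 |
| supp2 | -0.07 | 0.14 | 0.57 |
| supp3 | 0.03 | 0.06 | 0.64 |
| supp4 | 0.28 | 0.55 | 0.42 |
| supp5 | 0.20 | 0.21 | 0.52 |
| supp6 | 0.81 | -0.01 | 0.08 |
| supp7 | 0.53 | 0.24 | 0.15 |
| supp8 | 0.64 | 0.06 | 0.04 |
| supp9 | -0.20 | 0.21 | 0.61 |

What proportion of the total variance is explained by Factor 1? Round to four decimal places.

SS loadings for Factor 1 = 0.67² + (-0.07)² + 0.03² + 0.28² + 0.20² + 0.81² + 0.53² + 0.64² + (-0.20)² = 1.9597
Proportion of variance = 1.9597 / 9 = 0.2177.

0.2177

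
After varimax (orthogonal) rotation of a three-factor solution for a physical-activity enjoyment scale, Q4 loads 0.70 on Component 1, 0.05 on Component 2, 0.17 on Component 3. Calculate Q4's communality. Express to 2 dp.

0.52

h² = 0.70² + 0.05² + 0.17² = 0.4900 + 0.0025 + 0.0289 = 0.5214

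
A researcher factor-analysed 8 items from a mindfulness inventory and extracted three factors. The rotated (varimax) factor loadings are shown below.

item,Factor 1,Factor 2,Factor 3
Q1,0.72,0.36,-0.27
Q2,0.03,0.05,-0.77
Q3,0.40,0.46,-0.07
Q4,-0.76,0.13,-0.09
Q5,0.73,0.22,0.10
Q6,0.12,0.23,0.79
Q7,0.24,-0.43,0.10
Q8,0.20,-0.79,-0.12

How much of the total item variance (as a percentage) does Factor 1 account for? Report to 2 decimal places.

23.77%

SS loadings for Factor 1 = 0.72² + 0.03² + 0.40² + (-0.76)² + 0.73² + 0.12² + 0.24² + 0.20² = 1.9018
With 8 standardized items, total variance = 8. Proportion = 1.9018/8 = 0.2377 → 23.77%.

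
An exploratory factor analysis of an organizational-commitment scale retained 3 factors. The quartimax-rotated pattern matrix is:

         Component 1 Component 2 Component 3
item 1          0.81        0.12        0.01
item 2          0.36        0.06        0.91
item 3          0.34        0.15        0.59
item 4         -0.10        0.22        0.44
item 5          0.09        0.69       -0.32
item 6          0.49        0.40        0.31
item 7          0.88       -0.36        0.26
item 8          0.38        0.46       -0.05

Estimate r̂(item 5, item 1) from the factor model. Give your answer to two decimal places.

r̂ = Σ λ_i·λ_j across factors = (0.09)(0.81) + (0.69)(0.12) + (-0.32)(0.01)
  = +0.0729 +0.0828 -0.0032 = 0.1525

0.15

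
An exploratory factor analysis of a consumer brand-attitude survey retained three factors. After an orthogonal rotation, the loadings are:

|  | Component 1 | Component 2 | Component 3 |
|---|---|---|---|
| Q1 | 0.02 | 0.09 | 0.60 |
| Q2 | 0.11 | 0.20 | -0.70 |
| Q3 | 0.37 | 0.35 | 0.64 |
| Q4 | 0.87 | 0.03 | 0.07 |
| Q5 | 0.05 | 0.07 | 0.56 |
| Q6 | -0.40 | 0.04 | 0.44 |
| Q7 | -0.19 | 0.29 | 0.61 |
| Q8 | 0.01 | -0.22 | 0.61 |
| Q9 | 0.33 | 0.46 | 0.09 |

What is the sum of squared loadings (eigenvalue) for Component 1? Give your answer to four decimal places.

SS loadings for Component 1 = 0.02² + 0.11² + 0.37² + 0.87² + 0.05² + (-0.40)² + (-0.19)² + 0.01² + 0.33² = 0.0004 + 0.0121 + 0.1369 + 0.7569 + 0.0025 + 0.1600 + 0.0361 + 0.0001 + 0.1089 = 1.2139

1.2139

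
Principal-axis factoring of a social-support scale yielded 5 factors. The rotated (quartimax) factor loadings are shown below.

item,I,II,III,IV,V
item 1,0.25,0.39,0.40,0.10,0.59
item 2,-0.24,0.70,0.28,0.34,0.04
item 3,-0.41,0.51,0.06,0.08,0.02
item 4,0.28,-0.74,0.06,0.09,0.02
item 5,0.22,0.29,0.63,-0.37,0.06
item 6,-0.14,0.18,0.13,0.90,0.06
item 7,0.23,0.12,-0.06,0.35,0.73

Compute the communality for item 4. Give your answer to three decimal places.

0.638

h² = 0.28² + (-0.74)² + 0.06² + 0.09² + 0.02² = 0.0784 + 0.5476 + 0.0036 + 0.0081 + 0.0004 = 0.6381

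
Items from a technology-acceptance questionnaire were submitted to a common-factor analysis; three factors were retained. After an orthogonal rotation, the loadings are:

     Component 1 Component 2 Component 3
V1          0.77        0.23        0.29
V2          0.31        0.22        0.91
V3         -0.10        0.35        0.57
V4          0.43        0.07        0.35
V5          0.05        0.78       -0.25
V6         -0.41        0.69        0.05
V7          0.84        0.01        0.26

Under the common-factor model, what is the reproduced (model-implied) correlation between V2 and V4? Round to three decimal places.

0.467

r̂ = Σ λ_i·λ_j across factors = (0.31)(0.43) + (0.22)(0.07) + (0.91)(0.35)
  = +0.1333 +0.0154 +0.3185 = 0.4672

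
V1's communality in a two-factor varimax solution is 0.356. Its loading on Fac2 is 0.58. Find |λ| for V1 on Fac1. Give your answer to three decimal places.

0.140

Under orthogonal rotation h² = Σλ², so λ_Fac1² = h² − (0.3364) = 0.356 − 0.3364 = 0.0196.
|λ| = √0.0196 = 0.1400.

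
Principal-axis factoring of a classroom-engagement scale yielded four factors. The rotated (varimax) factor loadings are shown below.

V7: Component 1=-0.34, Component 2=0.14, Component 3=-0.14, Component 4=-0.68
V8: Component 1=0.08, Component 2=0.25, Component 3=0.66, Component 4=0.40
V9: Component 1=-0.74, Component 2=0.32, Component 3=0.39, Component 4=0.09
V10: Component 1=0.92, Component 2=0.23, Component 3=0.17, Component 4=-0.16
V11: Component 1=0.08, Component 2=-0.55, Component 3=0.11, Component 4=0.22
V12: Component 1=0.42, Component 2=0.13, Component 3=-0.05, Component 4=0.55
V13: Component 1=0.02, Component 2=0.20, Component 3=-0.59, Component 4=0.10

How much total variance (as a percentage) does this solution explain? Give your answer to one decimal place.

61.6%

SS loadings by factor: 1.6992, 0.5968, 0.9989, 1.0170; total = 4.3119.
Total variance with 7 standardized items is 7, so the solution explains 4.3119/7 = 0.6160 = 61.60%.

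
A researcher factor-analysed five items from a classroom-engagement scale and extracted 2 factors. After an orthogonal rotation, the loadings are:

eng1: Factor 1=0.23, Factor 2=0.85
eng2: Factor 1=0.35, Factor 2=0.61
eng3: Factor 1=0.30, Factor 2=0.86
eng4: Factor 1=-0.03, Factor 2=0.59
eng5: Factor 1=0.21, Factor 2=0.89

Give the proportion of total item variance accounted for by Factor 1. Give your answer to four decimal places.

SS loadings for Factor 1 = 0.23² + 0.35² + 0.30² + (-0.03)² + 0.21² = 0.3104
Proportion of variance = 0.3104 / 5 = 0.0621.

0.0621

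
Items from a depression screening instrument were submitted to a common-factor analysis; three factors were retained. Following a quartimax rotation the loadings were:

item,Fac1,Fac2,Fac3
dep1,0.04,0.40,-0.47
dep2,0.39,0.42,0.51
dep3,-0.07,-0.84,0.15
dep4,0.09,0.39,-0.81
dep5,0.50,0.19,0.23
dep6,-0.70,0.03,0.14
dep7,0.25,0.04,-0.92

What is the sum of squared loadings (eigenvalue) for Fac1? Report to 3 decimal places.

0.969

SS loadings for Fac1 = 0.04² + 0.39² + (-0.07)² + 0.09² + 0.50² + (-0.70)² + 0.25² = 0.0016 + 0.1521 + 0.0049 + 0.0081 + 0.2500 + 0.4900 + 0.0625 = 0.9692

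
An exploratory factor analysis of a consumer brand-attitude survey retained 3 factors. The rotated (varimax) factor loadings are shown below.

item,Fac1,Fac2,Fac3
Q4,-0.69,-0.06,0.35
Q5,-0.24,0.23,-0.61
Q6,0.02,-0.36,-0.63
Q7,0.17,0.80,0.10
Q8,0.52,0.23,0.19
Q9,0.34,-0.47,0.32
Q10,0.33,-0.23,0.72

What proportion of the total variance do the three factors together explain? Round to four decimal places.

0.5384

SS loadings by factor: 1.0579, 1.1528, 1.5584; total = 3.7691.
Total variance with 7 standardized items is 7, so the solution explains 3.7691/7 = 0.5384.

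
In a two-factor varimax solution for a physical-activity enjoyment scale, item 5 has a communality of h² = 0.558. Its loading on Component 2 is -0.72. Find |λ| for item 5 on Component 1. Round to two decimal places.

Under orthogonal rotation h² = Σλ², so λ_Component 1² = h² − (0.5184) = 0.558 − 0.5184 = 0.0396.
|λ| = √0.0396 = 0.1990.

0.20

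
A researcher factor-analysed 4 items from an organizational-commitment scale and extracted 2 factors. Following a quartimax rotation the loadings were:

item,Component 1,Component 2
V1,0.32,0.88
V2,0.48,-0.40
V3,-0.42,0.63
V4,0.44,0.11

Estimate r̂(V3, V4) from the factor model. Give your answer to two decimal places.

-0.12

r̂ = Σ λ_i·λ_j across factors = (-0.42)(0.44) + (0.63)(0.11)
  = -0.1848 +0.0693 = -0.1155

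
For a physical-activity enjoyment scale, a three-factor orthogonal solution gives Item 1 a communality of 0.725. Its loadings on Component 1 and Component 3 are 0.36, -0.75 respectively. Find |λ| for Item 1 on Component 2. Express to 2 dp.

0.18

Under orthogonal rotation h² = Σλ², so λ_Component 2² = h² − (0.6921) = 0.725 − 0.6921 = 0.0329.
|λ| = √0.0329 = 0.1814.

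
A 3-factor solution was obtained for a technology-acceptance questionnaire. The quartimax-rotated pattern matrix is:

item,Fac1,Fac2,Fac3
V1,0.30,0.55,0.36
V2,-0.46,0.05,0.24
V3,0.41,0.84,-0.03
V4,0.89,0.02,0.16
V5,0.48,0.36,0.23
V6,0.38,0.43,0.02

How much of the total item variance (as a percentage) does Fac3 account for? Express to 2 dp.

4.45%

SS loadings for Fac3 = 0.36² + 0.24² + (-0.03)² + 0.16² + 0.23² + 0.02² = 0.2670
With 6 standardized items, total variance = 6. Proportion = 0.2670/6 = 0.0445 → 4.45%.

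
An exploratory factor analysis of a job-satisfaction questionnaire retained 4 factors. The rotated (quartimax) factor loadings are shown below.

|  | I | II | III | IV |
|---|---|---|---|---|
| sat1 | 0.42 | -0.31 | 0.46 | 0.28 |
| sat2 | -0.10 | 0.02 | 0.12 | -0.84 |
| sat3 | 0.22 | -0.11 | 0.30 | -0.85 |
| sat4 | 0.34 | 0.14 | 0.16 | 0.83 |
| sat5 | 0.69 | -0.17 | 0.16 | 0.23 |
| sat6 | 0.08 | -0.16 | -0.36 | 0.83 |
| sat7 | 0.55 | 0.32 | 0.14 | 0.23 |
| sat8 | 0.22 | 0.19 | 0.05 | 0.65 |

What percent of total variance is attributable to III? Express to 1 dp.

6.5%

SS loadings for III = 0.46² + 0.12² + 0.30² + 0.16² + 0.16² + (-0.36)² + 0.14² + 0.05² = 0.5189
With 8 standardized items, total variance = 8. Proportion = 0.5189/8 = 0.0649 → 6.49%.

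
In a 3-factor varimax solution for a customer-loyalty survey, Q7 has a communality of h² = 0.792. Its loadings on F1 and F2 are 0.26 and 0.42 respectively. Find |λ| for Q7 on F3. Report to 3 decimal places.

0.740

Under orthogonal rotation h² = Σλ², so λ_F3² = h² − (0.2440) = 0.792 − 0.2440 = 0.5480.
|λ| = √0.5480 = 0.7403.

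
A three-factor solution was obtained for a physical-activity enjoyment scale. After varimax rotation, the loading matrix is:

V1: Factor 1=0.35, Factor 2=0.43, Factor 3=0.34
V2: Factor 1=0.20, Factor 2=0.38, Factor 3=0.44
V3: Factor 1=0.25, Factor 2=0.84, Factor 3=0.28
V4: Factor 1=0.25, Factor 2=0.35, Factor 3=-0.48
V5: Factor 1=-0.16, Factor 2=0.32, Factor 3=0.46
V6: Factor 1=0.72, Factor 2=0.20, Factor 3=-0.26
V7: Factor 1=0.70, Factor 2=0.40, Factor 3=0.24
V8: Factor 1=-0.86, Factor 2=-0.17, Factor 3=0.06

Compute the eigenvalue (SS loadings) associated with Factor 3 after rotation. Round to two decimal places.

0.96

SS loadings for Factor 3 = 0.34² + 0.44² + 0.28² + (-0.48)² + 0.46² + (-0.26)² + 0.24² + 0.06² = 0.1156 + 0.1936 + 0.0784 + 0.2304 + 0.2116 + 0.0676 + 0.0576 + 0.0036 = 0.9584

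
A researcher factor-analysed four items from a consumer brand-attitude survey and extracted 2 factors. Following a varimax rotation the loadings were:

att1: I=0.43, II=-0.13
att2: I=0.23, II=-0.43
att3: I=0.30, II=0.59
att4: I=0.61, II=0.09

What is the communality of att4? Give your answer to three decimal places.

h² = 0.61² + 0.09² = 0.3721 + 0.0081 = 0.3802

0.380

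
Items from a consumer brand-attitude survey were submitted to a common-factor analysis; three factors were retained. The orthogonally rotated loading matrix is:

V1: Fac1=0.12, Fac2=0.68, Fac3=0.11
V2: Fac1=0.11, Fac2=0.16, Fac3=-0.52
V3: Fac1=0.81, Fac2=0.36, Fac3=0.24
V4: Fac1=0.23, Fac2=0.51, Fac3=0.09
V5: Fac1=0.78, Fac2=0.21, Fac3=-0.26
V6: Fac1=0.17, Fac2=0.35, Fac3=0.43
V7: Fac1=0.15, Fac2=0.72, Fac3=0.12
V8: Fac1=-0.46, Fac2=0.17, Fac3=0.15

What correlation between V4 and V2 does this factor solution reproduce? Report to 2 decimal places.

0.06

r̂ = Σ λ_i·λ_j across factors = (0.23)(0.11) + (0.51)(0.16) + (0.09)(-0.52)
  = +0.0253 +0.0816 -0.0468 = 0.0601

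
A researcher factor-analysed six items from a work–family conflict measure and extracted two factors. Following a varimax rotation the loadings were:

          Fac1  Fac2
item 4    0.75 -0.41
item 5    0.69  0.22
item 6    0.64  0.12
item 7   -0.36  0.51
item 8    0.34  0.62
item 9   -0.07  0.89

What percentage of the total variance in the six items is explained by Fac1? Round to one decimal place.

28.3%

SS loadings for Fac1 = 0.75² + 0.69² + 0.64² + (-0.36)² + 0.34² + (-0.07)² = 1.6983
With 6 standardized items, total variance = 6. Proportion = 1.6983/6 = 0.2830 → 28.30%.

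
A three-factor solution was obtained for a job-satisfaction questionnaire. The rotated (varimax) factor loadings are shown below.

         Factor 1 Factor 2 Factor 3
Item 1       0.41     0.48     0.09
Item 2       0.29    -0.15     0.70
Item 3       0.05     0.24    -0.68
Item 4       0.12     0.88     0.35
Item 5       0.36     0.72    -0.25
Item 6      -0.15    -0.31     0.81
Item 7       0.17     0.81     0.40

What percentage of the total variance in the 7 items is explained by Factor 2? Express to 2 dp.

SS loadings for Factor 2 = 0.48² + (-0.15)² + 0.24² + 0.88² + 0.72² + (-0.31)² + 0.81² = 2.3555
With 7 standardized items, total variance = 7. Proportion = 2.3555/7 = 0.3365 → 33.65%.

33.65%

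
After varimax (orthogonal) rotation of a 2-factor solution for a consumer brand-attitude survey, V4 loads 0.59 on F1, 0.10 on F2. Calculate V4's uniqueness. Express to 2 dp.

h² = 0.59² + 0.10² = 0.3481 + 0.0100 = 0.3581
Uniqueness u² = 1 − h² = 1 − 0.3581 = 0.6419

0.64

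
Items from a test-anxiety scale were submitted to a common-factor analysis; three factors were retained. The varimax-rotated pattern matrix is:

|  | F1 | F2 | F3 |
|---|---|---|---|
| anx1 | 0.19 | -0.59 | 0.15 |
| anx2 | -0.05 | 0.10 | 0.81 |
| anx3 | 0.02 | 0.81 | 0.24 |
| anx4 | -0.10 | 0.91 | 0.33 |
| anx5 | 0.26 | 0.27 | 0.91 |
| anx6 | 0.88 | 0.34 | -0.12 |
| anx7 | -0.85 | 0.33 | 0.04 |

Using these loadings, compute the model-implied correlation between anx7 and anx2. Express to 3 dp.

r̂ = Σ λ_i·λ_j across factors = (-0.85)(-0.05) + (0.33)(0.10) + (0.04)(0.81)
  = +0.0425 +0.0330 +0.0324 = 0.1079

0.108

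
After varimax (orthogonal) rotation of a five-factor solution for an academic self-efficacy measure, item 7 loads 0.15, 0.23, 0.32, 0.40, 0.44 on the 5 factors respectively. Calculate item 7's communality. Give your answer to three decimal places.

0.531

h² = 0.15² + 0.23² + 0.32² + 0.40² + 0.44² = 0.0225 + 0.0529 + 0.1024 + 0.1600 + 0.1936 = 0.5314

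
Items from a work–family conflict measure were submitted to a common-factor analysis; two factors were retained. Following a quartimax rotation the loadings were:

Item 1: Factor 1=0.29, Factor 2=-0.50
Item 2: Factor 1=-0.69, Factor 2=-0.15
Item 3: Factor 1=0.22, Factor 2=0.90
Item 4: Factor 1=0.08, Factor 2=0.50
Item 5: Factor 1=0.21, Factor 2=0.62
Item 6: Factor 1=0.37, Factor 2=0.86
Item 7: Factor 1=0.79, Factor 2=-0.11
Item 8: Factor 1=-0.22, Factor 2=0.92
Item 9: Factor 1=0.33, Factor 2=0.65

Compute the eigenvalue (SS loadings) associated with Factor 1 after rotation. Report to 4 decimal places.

1.5774

SS loadings for Factor 1 = 0.29² + (-0.69)² + 0.22² + 0.08² + 0.21² + 0.37² + 0.79² + (-0.22)² + 0.33² = 0.0841 + 0.4761 + 0.0484 + 0.0064 + 0.0441 + 0.1369 + 0.6241 + 0.0484 + 0.1089 = 1.5774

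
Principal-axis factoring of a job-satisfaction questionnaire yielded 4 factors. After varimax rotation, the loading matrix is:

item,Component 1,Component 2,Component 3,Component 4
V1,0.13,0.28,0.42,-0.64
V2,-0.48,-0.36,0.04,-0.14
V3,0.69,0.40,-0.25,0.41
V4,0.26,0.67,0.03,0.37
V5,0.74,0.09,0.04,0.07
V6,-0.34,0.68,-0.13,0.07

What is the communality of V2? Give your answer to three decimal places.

0.381

h² = (-0.48)² + (-0.36)² + 0.04² + (-0.14)² = 0.2304 + 0.1296 + 0.0016 + 0.0196 = 0.3812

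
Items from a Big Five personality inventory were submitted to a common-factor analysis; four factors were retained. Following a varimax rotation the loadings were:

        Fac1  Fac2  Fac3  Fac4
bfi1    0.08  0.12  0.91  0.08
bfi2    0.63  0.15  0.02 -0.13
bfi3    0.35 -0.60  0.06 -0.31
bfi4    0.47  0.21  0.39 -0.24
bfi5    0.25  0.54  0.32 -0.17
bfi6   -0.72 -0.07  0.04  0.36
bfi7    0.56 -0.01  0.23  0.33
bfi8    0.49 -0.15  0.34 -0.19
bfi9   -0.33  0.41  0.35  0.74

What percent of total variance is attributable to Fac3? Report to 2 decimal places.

SS loadings for Fac3 = 0.91² + 0.02² + 0.06² + 0.39² + 0.32² + 0.04² + 0.23² + 0.34² + 0.35² = 1.3792
With 9 standardized items, total variance = 9. Proportion = 1.3792/9 = 0.1532 → 15.32%.

15.32%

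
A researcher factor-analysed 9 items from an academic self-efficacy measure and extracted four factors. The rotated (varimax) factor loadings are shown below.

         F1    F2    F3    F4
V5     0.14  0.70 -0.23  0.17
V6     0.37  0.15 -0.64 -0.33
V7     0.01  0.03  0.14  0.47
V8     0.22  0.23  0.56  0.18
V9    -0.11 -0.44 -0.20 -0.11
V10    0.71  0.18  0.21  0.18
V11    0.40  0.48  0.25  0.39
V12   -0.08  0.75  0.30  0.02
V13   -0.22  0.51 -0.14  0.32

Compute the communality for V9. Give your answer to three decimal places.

0.258

h² = (-0.11)² + (-0.44)² + (-0.20)² + (-0.11)² = 0.0121 + 0.1936 + 0.0400 + 0.0121 = 0.2578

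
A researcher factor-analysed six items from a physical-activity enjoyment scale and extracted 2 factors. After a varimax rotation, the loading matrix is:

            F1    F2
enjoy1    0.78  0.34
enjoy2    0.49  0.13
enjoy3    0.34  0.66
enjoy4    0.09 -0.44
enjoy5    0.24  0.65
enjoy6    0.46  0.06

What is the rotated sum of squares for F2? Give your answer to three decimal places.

SS loadings for F2 = 0.34² + 0.13² + 0.66² + (-0.44)² + 0.65² + 0.06² = 0.1156 + 0.0169 + 0.4356 + 0.1936 + 0.4225 + 0.0036 = 1.1878

1.188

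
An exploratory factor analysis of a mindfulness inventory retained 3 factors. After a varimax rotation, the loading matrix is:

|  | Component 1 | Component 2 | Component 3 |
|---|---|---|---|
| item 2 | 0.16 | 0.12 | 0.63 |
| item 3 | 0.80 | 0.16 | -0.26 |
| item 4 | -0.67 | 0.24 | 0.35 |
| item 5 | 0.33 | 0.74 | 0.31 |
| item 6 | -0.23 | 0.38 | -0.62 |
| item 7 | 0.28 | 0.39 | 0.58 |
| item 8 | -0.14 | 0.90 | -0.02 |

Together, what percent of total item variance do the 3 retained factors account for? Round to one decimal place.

64.7%

SS loadings by factor: 1.3743, 1.7517, 1.4043; total = 4.5303.
Total variance with 7 standardized items is 7, so the solution explains 4.5303/7 = 0.6472 = 64.72%.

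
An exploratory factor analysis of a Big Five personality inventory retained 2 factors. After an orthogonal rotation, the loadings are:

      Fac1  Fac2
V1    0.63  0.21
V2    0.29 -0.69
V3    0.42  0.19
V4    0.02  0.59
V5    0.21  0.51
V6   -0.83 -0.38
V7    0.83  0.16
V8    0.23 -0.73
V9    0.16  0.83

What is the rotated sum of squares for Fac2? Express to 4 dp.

2.5563

SS loadings for Fac2 = 0.21² + (-0.69)² + 0.19² + 0.59² + 0.51² + (-0.38)² + 0.16² + (-0.73)² + 0.83² = 0.0441 + 0.4761 + 0.0361 + 0.3481 + 0.2601 + 0.1444 + 0.0256 + 0.5329 + 0.6889 = 2.5563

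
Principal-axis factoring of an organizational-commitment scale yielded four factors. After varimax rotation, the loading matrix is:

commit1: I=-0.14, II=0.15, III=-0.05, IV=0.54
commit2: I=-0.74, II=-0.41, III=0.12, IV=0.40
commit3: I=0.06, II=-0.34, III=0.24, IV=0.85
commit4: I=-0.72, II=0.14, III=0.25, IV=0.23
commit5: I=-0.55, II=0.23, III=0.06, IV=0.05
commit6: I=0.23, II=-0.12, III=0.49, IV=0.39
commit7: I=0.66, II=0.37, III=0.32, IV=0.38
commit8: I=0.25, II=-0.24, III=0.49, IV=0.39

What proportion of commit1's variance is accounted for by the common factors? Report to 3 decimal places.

0.336

h² = (-0.14)² + 0.15² + (-0.05)² + 0.54² = 0.0196 + 0.0225 + 0.0025 + 0.2916 = 0.3362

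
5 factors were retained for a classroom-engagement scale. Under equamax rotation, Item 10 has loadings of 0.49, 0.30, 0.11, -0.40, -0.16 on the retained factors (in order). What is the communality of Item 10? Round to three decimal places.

h² = 0.49² + 0.30² + 0.11² + (-0.40)² + (-0.16)² = 0.2401 + 0.0900 + 0.0121 + 0.1600 + 0.0256 = 0.5278

0.528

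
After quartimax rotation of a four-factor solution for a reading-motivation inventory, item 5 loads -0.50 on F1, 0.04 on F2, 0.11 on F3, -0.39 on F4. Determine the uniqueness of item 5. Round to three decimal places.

0.584

h² = (-0.50)² + 0.04² + 0.11² + (-0.39)² = 0.2500 + 0.0016 + 0.0121 + 0.1521 = 0.4158
Uniqueness u² = 1 − h² = 1 − 0.4158 = 0.5842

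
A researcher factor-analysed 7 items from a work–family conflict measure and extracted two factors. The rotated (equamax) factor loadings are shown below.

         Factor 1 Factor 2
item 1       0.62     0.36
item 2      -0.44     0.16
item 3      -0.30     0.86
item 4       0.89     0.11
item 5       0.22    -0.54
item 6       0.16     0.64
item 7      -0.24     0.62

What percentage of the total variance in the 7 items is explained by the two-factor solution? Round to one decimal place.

51.2%

Communalities: 0.5140, 0.2192, 0.8296, 0.8042, 0.3400, 0.4352, 0.4420; Σh² = 3.5842.
Total variance with 7 standardized items is 7, so the solution explains 3.5842/7 = 0.5120 = 51.20%.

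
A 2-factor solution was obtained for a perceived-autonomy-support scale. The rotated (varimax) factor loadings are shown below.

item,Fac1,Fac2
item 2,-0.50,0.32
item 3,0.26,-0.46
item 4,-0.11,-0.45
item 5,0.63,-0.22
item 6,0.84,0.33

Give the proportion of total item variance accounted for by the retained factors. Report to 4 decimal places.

Communalities: 0.3524, 0.2792, 0.2146, 0.4453, 0.8145; Σh² = 2.1060.
Total variance with 5 standardized items is 5, so the solution explains 2.1060/5 = 0.4212.

0.4212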